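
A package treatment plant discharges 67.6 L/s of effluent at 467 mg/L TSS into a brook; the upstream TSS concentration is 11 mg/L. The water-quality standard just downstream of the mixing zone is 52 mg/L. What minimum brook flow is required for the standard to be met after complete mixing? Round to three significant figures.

Set C_mix = 52: (Q·11.00 + 67.60·467.0) / (Q + 67.60) = 52
→ Q = 67.60·(467.0 − 52)/(52 − 11.00) = 684.2 L/s.

684 L/s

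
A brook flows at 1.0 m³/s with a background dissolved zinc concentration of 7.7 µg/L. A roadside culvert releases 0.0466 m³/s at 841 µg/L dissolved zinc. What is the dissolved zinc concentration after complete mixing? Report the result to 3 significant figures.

Conservation of mass: C = (1.000·7.700 + 0.04660·841.0) / 1.047 = 46.89/1.047 = 44.80 µg/L.

44.8 µg/L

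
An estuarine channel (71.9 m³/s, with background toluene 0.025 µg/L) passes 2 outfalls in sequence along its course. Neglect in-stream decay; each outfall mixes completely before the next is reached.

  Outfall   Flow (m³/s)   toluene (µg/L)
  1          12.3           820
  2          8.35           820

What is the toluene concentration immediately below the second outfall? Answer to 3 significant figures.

183 µg/L

Below outfall 1: Q → 84.20 m³/s, C = (71.90·0.02500 + 12.30·820.0)/84.20 = 119.8 µg/L.
Below outfall 2: Q → 92.55 m³/s, C = (84.20·119.8 + 8.350·820.0)/92.55 = 183.0 µg/L.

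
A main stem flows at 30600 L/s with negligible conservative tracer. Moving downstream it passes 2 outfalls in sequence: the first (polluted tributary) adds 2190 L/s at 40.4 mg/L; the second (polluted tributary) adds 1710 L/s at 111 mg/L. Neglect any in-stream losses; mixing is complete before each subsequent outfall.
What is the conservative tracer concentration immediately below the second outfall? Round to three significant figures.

8.07 mg/L

Below outfall 1: Q → 32790 L/s, C = (30600·0 + 2190·40.40)/32790 = 2.698 mg/L.
Below outfall 2: Q → 34500 L/s, C = (32790·2.698 + 1710·111.0)/34500 = 8.066 mg/L.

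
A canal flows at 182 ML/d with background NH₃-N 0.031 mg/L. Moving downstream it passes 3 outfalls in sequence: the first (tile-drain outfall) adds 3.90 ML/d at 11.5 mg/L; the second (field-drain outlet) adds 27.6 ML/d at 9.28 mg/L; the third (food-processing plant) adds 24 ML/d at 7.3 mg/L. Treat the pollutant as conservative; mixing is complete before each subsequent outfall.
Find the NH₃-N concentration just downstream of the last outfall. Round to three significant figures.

Outfall 1: combined Q = 185.9 ML/d; C = (182.0·0.03100 + 3.900·11.50)/185.9 = 0.2716 mg/L.
Outfall 2: combined Q = 213.5 ML/d; C = (185.9·0.2716 + 27.60·9.280)/213.5 = 1.436 mg/L.
Outfall 3: combined Q = 237.5 ML/d; C = (213.5·1.436 + 24.00·7.300)/237.5 = 2.029 mg/L.

2.03 mg/L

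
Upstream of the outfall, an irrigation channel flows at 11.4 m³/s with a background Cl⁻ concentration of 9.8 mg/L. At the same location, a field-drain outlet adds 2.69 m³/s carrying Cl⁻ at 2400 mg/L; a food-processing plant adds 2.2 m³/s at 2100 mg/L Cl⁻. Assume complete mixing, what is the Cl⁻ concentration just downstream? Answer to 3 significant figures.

687 mg/L

Mixed concentration C = ΣQC/ΣQ = (11.40·9.800 + 2.690·2400 + 2.200·2100) / 16.29 = 11190/16.29 = 686.8 mg/L.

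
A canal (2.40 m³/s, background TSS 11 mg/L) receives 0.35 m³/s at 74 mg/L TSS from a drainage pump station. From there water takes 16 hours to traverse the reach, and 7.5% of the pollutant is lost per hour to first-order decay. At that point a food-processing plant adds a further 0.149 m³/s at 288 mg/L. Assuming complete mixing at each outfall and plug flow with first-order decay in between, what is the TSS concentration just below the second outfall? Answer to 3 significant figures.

After mixing, C = (2.400·11.00 + 0.3500·74.00) / 2.750 = 52.30/2.750 = 19.02 mg/L; combined flow 2.750 m³/s.
7.5%/h lost → k = −ln(1 − 0.075) = 0.07796 h⁻¹.
Decay over the reach: 19.02·exp(−kt) = 19.02·0.2873 = 5.463 mg/L.
Second outfall: C = (2.750·5.463 + 0.1490·288.0)/2.899 = 19.98 mg/L.

20.0 mg/L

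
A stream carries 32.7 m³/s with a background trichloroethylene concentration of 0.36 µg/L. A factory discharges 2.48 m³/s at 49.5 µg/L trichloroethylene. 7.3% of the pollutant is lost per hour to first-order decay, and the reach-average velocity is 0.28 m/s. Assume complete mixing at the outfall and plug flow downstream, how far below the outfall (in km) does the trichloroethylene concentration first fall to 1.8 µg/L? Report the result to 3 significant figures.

10.0 km

Mass balance: C = (32.70·0.3600 + 2.480·49.50) / 35.18 = 134.5/35.18 = 3.824 µg/L.
7.3%/h lost → k = −ln(1 − 0.073) = 0.07580 h⁻¹.
Set 3.824·exp(−k·t) = 1.8 → t = ln(3.824/1.8)/k = 35790 s = 9.941 h.
Distance = v·t = 0.28·35790 = 10020 m = 10.02 km.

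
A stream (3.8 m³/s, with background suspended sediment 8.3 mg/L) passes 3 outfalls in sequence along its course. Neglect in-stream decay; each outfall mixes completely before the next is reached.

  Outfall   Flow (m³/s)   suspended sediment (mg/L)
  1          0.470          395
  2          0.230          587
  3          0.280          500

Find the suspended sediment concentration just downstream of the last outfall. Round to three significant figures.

103 mg/L

Outfall 1: combined Q = 4.270 m³/s; C = (3.800·8.300 + 0.4700·395.0)/4.270 = 50.86 mg/L.
Outfall 2: combined Q = 4.500 m³/s; C = (4.270·50.86 + 0.2300·587.0)/4.500 = 78.27 mg/L.
Outfall 3: combined Q = 4.780 m³/s; C = (4.500·78.27 + 0.2800·500.0)/4.780 = 103.0 mg/L.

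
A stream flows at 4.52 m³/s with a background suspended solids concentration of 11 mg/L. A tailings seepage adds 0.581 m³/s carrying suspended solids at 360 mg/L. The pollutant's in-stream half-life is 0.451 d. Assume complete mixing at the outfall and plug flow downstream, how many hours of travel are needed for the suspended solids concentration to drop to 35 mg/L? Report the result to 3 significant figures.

5.80 h

After mixing, C = (4.520·11.00 + 0.5810·360.0) / 5.101 = 258.9/5.101 = 50.75 mg/L.
Half-life 0.451 d → k = ln 2 / 0.451 = 1.537 d⁻¹.
50.75·exp(−k·t) = 35 → t = ln(50.75/35)/k = 20890 s = 5.802 h.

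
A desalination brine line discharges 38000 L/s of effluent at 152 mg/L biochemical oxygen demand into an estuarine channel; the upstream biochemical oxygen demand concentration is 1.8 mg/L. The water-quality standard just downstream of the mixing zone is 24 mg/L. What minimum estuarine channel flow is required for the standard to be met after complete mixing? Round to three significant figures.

Set C_mix = 24: (Q·1.800 + 38000·152.0) / (Q + 38000) = 24
→ Q = 38000·(152.0 − 24)/(24 − 1.800) = 219100 L/s.

219000 L/s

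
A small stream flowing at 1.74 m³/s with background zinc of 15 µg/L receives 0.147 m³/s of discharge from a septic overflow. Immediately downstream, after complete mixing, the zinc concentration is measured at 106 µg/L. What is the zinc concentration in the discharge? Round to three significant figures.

1180 µg/L

Mass balance: 1.740·15.00 + 0.1470·Cₑ = 1.887·106.0
→ Cₑ = (1.887·106.0 − 1.740·15.00) / 0.1470 = 1183 µg/L.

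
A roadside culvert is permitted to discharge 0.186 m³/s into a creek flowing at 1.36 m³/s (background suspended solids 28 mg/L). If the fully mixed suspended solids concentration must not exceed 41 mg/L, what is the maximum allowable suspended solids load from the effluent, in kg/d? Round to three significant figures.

2190 kg/d

Mass balance at the limit: 1.360·28.00 + 0.1860·Cₑ = 1.546·41 → Cₑ = 136.1 mg/L.
Load = 0.1860 m³/s × 136.1 g/m³ × 86 400 s/d = 2186 kg/d.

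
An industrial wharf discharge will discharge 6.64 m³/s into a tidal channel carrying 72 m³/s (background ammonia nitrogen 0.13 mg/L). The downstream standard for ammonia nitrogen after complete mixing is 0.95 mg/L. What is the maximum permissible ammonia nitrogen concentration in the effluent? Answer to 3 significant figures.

9.84 mg/L

At the limit, (Qr·Cr + Qe·Cₑ)/(Qr + Qe) = 0.95:
Cₑ = (78.64·0.95 − 72.00·0.1300) / 6.640 = 9.842 mg/L.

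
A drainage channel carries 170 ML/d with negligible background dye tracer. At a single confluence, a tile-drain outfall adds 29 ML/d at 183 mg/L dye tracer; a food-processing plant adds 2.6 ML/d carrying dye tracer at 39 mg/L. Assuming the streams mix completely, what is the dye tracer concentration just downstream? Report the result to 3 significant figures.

After mixing, C = (170.0·0 + 29.00·183.0 + 2.600·39.00) / 201.6 = 5408/201.6 = 26.83 mg/L.

26.8 mg/L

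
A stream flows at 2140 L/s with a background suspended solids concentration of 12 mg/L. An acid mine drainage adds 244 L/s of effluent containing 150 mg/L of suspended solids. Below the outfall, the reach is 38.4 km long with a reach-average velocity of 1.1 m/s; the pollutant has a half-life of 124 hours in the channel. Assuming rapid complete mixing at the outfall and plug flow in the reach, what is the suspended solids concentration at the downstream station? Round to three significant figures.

Flow-weighted average: C = (2140·12.00 + 244.0·150.0) / 2384 = 62280/2384 = 26.12 mg/L.
Travel time t = 38.4·1000 / 1.1 = 34910 s = 9.697 h.
Half-life 124 h → k = ln 2 / 124 = 0.005590 h⁻¹ = 0.1342 d⁻¹.
First-order decay: C = 26.12·exp(−k·t) = 26.12·0.9472 = 24.75 mg/L.

24.7 mg/L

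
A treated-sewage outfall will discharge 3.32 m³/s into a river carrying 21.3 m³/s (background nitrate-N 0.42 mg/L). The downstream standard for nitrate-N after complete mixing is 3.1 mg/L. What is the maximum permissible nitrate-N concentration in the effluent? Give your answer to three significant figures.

20.3 mg/L

At the limit, (Qr·Cr + Qe·Cₑ)/(Qr + Qe) = 3.1:
Cₑ = (24.62·3.1 − 21.30·0.4200) / 3.320 = 20.29 mg/L.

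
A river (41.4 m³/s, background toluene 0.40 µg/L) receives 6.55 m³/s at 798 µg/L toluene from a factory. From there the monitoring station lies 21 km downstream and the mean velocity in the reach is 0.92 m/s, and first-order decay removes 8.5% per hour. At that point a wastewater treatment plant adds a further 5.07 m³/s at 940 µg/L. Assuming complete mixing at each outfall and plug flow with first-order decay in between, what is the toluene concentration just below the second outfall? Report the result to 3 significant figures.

146 µg/L

Flow-weighted average: C = (41.40·0.4000 + 6.550·798.0) / 47.95 = 5243/47.95 = 109.4 µg/L; combined flow 47.95 m³/s.
Travel time t = 21·1000 / 0.92 = 22830 s = 6.341 h.
8.5%/h lost → k = −ln(1 − 0.085) = 0.08883 h⁻¹.
After decay, C = 109.4 × e^(−kt) = 109.4 × 0.5694 = 62.26 µg/L.
At the second outfall, C = (47.95·62.26 + 5.070·940.0) / (47.95 + 5.070) = 146.2 µg/L.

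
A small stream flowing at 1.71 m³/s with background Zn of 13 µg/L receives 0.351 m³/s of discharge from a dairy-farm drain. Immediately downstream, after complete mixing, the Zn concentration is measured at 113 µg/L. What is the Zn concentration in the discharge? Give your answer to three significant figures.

Mass balance: 1.710·13.00 + 0.3510·Cₑ = 2.061·113.0
→ Cₑ = (2.061·113.0 − 1.710·13.00) / 0.3510 = 600.2 µg/L.

600 µg/L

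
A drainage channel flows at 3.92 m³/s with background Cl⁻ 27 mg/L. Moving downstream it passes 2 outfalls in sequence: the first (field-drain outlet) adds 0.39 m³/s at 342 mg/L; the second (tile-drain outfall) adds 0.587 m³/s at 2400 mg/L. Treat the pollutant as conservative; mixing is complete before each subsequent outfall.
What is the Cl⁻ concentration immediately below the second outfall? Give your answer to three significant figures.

337 mg/L

Below outfall 1: Q → 4.310 m³/s, C = (3.920·27.00 + 0.3900·342.0)/4.310 = 55.50 mg/L.
Below outfall 2: Q → 4.897 m³/s, C = (4.310·55.50 + 0.5870·2400)/4.897 = 336.5 mg/L.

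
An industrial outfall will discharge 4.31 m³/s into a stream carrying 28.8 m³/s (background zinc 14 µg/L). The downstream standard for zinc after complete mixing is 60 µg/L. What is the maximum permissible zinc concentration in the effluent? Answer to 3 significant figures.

367 µg/L

At the limit, (Qr·Cr + Qe·Cₑ)/(Qr + Qe) = 60:
Cₑ = (33.11·60 − 28.80·14.00) / 4.310 = 367.4 µg/L.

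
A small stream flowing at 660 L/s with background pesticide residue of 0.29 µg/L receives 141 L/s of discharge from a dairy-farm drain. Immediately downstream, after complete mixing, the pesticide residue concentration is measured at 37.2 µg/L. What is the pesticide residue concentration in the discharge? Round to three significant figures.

Mass balance: 660.0·0.2900 + 141.0·Cₑ = 801.0·37.20
→ Cₑ = (801.0·37.20 − 660.0·0.2900) / 141.0 = 210.0 µg/L.

210 µg/L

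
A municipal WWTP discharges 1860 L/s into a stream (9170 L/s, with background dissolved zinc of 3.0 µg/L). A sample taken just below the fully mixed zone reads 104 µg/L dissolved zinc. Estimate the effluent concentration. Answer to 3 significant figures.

602 µg/L

Mass balance: 9170·3.000 + 1860·Cₑ = 11030·104.0
→ Cₑ = (11030·104.0 − 9170·3.000) / 1860 = 601.9 µg/L.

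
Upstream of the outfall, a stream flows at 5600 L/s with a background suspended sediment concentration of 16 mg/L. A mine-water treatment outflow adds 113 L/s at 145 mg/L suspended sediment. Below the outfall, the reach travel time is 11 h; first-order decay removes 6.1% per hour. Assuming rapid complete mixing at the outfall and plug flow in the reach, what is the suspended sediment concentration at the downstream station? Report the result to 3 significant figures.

Flow-weighted average: C = (5600·16.00 + 113.0·145.0) / 5713 = 106000/5713 = 18.55 mg/L.
6.1%/h lost → k = −ln(1 − 0.061) = 0.06294 h⁻¹.
After decay, C = 18.55 × e^(−kt) = 18.55 × 0.5004 = 9.283 mg/L.

9.28 mg/L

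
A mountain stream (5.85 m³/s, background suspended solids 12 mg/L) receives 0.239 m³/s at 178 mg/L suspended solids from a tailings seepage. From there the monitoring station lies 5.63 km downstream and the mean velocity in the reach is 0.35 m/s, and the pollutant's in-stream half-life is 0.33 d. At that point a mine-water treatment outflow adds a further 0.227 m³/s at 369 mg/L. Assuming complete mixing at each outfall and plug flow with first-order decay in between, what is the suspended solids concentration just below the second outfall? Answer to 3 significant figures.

After mixing, C = (5.850·12.00 + 0.2390·178.0) / 6.089 = 112.7/6.089 = 18.52 mg/L; combined flow 6.089 m³/s.
Travel time t = 5.63·1000 / 0.35 = 16090 s = 4.468 h.
Half-life 0.33 d → k = ln 2 / 0.33 = 2.100 d⁻¹.
First-order decay: C = 18.52·exp(−k·t) = 18.52·0.6763 = 12.52 mg/L.
At the second outfall, C = (6.089·12.52 + 0.2270·369.0) / (6.089 + 0.2270) = 25.33 mg/L.

25.3 mg/L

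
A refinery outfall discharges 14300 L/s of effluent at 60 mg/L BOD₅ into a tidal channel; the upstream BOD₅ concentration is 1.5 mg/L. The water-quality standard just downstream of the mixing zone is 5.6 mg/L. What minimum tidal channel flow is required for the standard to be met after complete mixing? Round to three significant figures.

190000 L/s

Set C_mix = 5.6: (Q·1.500 + 14300·60.00) / (Q + 14300) = 5.6
→ Q = 14300·(60.00 − 5.6)/(5.6 − 1.500) = 189700 L/s.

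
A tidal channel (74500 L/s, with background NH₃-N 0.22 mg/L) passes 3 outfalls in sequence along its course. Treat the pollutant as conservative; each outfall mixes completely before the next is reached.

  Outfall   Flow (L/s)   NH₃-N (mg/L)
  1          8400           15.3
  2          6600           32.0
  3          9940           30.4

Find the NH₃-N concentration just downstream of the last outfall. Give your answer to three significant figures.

6.62 mg/L

Outfall 1: combined Q = 82900 L/s; C = (74500·0.2200 + 8400·15.30)/82900 = 1.748 mg/L.
Outfall 2: combined Q = 89500 L/s; C = (82900·1.748 + 6600·32.00)/89500 = 3.979 mg/L.
Outfall 3: combined Q = 99440 L/s; C = (89500·3.979 + 9940·30.40)/99440 = 6.620 mg/L.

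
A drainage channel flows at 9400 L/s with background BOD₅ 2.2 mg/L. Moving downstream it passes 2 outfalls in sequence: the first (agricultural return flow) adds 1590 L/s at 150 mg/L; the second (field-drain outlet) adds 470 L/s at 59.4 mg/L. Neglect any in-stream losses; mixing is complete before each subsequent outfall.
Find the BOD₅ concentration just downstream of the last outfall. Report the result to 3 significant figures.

25.1 mg/L

After outfall 1: Q = 9400 + 1590 = 10990 L/s; C = (9400·2.200 + 1590·150.0)/10990 = 23.58 mg/L.
After outfall 2: Q = 10990 + 470.0 = 11460 L/s; C = (10990·23.58 + 470.0·59.40)/11460 = 25.05 mg/L.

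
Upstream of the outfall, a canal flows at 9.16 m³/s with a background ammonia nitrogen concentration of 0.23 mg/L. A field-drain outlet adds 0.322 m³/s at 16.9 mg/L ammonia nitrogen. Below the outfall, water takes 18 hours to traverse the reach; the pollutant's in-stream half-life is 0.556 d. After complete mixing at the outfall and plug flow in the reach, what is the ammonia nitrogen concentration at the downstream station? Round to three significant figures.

Mixed concentration C = ΣQC/ΣQ = (9.160·0.2300 + 0.3220·16.90) / 9.482 = 7.549/9.482 = 0.7961 mg/L.
Half-life 0.556 d → k = ln 2 / 0.556 = 1.247 d⁻¹.
Decay over the reach: 0.7961·exp(−kt) = 0.7961·0.3926 = 0.3125 mg/L.

0.313 mg/L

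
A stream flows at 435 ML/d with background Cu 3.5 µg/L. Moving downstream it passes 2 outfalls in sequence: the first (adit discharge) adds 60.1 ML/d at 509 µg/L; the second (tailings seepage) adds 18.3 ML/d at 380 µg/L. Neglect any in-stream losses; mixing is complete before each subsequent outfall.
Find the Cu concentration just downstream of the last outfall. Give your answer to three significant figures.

Outfall 1: combined Q = 495.1 ML/d; C = (435.0·3.500 + 60.10·509.0)/495.1 = 64.86 µg/L.
Outfall 2: combined Q = 513.4 ML/d; C = (495.1·64.86 + 18.30·380.0)/513.4 = 76.10 µg/L.

76.1 µg/L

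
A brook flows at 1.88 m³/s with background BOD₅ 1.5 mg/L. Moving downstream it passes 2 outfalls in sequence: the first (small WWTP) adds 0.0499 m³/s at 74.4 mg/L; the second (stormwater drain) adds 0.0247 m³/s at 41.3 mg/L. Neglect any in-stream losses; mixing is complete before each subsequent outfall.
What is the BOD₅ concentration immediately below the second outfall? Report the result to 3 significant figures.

3.86 mg/L

After outfall 1: Q = 1.880 + 0.04990 = 1.930 m³/s; C = (1.880·1.500 + 0.04990·74.40)/1.930 = 3.385 mg/L.
After outfall 2: Q = 1.930 + 0.02470 = 1.955 m³/s; C = (1.930·3.385 + 0.02470·41.30)/1.955 = 3.864 mg/L.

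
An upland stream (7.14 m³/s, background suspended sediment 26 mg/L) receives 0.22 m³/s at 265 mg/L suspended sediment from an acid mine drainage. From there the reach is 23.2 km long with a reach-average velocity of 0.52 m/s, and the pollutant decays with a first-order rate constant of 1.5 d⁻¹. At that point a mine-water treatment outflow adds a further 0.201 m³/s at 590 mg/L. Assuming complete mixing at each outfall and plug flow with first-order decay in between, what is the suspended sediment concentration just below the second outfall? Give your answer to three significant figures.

30.6 mg/L

Conservation of mass: C = (7.140·26.00 + 0.2200·265.0) / 7.360 = 243.9/7.360 = 33.14 mg/L; combined flow 7.360 m³/s.
Travel time t = 23.2·1000 / 0.52 = 44620 s = 12.39 h.
Applying C = C₀e^(−kt): 33.14 × 0.4609 = 15.28 mg/L.
Second outfall: C = (7.360·15.28 + 0.2010·590.0)/7.561 = 30.55 mg/L.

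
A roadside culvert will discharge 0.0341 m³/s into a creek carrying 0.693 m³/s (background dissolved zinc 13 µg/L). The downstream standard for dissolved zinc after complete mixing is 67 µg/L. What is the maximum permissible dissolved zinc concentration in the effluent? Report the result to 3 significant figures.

1160 µg/L

At the limit, (Qr·Cr + Qe·Cₑ)/(Qr + Qe) = 67:
Cₑ = (0.7271·67 − 0.6930·13.00) / 0.03410 = 1164 µg/L.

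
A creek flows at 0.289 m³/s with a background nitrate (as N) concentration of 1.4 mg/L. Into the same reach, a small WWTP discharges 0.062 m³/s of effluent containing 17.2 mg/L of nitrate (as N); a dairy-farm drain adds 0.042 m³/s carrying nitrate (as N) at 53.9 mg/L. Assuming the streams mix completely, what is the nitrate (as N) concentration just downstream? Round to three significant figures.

Flow-weighted average: C = (0.2890·1.400 + 0.06200·17.20 + 0.04200·53.90) / 0.3930 = 3.735/0.3930 = 9.503 mg/L.

9.50 mg/L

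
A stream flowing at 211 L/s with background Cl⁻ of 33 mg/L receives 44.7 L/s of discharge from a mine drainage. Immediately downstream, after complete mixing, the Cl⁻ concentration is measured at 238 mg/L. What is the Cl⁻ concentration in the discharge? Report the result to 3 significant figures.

Mass balance: 211.0·33.00 + 44.70·Cₑ = 255.7·238.0
→ Cₑ = (255.7·238.0 − 211.0·33.00) / 44.70 = 1206 mg/L.

1210 mg/L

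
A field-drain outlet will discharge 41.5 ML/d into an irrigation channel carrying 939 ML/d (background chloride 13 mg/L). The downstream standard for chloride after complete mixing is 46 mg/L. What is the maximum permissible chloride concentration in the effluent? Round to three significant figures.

793 mg/L

At the limit, (Qr·Cr + Qe·Cₑ)/(Qr + Qe) = 46:
Cₑ = (980.5·46 − 939.0·13.00) / 41.50 = 792.7 mg/L.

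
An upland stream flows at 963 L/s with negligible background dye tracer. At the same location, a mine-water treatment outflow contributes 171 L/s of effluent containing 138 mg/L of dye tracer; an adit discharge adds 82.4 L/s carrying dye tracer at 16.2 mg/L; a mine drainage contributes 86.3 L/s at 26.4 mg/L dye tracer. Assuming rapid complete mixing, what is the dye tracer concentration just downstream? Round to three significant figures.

20.9 mg/L

After mixing, C = (963.0·0 + 171.0·138.0 + 82.40·16.20 + 86.30·26.40) / 1303 = 27210/1303 = 20.89 mg/L.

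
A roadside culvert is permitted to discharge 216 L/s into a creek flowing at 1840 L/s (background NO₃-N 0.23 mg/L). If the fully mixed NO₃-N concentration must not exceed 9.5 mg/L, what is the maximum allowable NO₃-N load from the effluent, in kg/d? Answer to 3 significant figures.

Mass balance at the limit: 1840·0.2300 + 216.0·Cₑ = 2056·9.5 → Cₑ = 88.47 mg/L.
216.0 L/s = 0.2160 m³/s. Load = 0.2160 m³/s × 88.47 g/m³ × 86 400 s/d = 1651 kg/d.

1650 kg/d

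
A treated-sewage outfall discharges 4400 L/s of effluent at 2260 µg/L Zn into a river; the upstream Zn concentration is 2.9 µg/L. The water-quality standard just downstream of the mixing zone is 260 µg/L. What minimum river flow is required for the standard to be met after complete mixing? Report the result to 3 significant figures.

Set C_mix = 260: (Q·2.900 + 4400·2260) / (Q + 4400) = 260
→ Q = 4400·(2260 − 260)/(260 − 2.900) = 34230 L/s.

34200 L/s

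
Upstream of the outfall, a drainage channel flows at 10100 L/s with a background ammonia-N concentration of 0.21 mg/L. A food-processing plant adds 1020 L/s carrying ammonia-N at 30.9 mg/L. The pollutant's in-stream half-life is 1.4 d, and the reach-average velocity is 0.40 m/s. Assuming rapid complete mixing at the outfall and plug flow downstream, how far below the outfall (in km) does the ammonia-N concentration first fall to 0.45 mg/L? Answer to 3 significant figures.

After mixing, C = (10100·0.2100 + 1020·30.90) / 11120 = 33640/11120 = 3.025 mg/L.
Half-life 1.4 d → k = ln 2 / 1.4 = 0.4951 d⁻¹.
Set 3.025·exp(−k·t) = 0.45 → t = ln(3.025/0.45)/k = 332500 s = 92.37 h.
Distance = v·t = 0.40·332500 = 133000 m = 133.0 km.

133 km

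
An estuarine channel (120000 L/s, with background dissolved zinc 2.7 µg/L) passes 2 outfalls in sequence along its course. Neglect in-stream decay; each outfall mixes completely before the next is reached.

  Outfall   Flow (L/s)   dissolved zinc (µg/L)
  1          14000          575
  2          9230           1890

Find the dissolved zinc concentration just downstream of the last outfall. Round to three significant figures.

After outfall 1: Q = 120000 + 14000 = 134000 L/s; C = (120000·2.700 + 14000·575.0)/134000 = 62.49 µg/L.
After outfall 2: Q = 134000 + 9230 = 143200 L/s; C = (134000·62.49 + 9230·1890)/143200 = 180.3 µg/L.

180 µg/L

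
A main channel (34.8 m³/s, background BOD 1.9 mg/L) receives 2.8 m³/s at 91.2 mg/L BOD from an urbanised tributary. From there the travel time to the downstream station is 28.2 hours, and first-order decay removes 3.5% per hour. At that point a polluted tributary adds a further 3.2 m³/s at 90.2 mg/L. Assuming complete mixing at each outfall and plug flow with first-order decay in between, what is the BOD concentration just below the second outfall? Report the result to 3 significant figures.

9.96 mg/L

Conservation of mass: C = (34.80·1.900 + 2.800·91.20) / 37.60 = 321.5/37.60 = 8.550 mg/L; combined flow 37.60 m³/s.
3.5%/h lost → k = −ln(1 − 0.035) = 0.03563 h⁻¹.
After decay, C = 8.550 × e^(−kt) = 8.550 × 0.3662 = 3.131 mg/L.
Second outfall: C = (37.60·3.131 + 3.200·90.20)/40.80 = 9.960 mg/L.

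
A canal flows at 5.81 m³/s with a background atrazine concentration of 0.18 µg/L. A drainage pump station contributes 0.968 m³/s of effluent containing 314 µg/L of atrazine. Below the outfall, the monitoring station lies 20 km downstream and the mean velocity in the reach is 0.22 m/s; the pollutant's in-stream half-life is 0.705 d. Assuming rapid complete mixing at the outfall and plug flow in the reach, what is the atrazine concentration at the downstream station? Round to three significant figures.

Flow-weighted average: C = (5.810·0.1800 + 0.9680·314.0) / 6.778 = 305.0/6.778 = 45.00 µg/L.
Travel time t = 20·1000 / 0.22 = 90910 s = 25.25 h.
Half-life 0.705 d → k = ln 2 / 0.705 = 0.9832 d⁻¹.
Applying C = C₀e^(−kt): 45.00 × 0.3554 = 15.99 µg/L.

16.0 µg/L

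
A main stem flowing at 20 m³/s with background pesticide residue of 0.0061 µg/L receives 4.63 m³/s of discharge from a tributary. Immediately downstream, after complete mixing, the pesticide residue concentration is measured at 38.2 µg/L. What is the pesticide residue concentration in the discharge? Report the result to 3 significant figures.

Mass balance: 20.00·0.006100 + 4.630·Cₑ = 24.63·38.20
→ Cₑ = (24.63·38.20 − 20.00·0.006100) / 4.630 = 203.2 µg/L.

203 µg/L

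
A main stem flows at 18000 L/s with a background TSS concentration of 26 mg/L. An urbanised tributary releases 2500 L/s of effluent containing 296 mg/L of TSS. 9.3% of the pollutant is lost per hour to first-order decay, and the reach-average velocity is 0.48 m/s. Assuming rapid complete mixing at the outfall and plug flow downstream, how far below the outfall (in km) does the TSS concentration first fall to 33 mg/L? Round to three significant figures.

Mass balance: C = (18000·26.00 + 2500·296.0) / 20500 = 1208000/20500 = 58.93 mg/L.
9.3%/h lost → k = −ln(1 − 0.093) = 0.09761 h⁻¹.
Set 58.93·exp(−k·t) = 33 → t = ln(58.93/33)/k = 21380 s = 5.940 h.
Distance = v·t = 0.48·21380 = 10260 m = 10.26 km.

10.3 km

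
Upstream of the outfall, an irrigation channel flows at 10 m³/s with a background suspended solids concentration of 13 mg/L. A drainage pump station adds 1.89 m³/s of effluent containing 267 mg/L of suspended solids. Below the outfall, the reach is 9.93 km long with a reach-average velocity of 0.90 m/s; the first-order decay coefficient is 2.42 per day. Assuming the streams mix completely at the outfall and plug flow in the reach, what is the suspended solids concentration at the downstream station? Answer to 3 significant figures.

39.2 mg/L

After mixing, C = (10.00·13.00 + 1.890·267.0) / 11.89 = 634.6/11.89 = 53.38 mg/L.
Travel time t = 9.93·1000 / 0.90 = 11030 s = 3.065 h.
First-order decay: C = 53.38·exp(−k·t) = 53.38·0.7342 = 39.19 mg/L.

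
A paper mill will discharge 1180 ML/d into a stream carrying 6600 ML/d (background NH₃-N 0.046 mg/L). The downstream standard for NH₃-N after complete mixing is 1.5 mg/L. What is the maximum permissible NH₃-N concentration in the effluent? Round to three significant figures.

9.63 mg/L

At the limit, (Qr·Cr + Qe·Cₑ)/(Qr + Qe) = 1.5:
Cₑ = (7780·1.5 − 6600·0.04600) / 1180 = 9.633 mg/L.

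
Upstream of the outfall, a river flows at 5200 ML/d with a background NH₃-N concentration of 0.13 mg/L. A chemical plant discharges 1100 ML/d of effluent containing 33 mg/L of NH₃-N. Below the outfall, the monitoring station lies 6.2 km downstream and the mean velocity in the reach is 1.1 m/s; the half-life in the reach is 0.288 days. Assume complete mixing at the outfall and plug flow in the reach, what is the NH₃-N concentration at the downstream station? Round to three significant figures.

5.02 mg/L

Conservation of mass: C = (5200·0.1300 + 1100·33.00) / 6300 = 36980/6300 = 5.869 mg/L.
Travel time t = 6.2·1000 / 1.1 = 5636 s = 1.566 h.
Half-life 0.288 d → k = ln 2 / 0.288 = 2.407 d⁻¹.
After decay, C = 5.869 × e^(−kt) = 5.869 × 0.8547 = 5.016 mg/L.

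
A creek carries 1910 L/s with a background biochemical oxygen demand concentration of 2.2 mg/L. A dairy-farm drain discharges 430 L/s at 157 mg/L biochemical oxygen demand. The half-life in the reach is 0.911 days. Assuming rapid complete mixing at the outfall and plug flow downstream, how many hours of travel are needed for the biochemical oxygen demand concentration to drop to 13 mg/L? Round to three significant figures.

27.1 h

Mass balance: C = (1910·2.200 + 430.0·157.0) / 2340 = 71710/2340 = 30.65 mg/L.
Half-life 0.911 d → k = ln 2 / 0.911 = 0.7609 d⁻¹.
30.65·exp(−k·t) = 13 → t = ln(30.65/13)/k = 97380 s = 27.05 h.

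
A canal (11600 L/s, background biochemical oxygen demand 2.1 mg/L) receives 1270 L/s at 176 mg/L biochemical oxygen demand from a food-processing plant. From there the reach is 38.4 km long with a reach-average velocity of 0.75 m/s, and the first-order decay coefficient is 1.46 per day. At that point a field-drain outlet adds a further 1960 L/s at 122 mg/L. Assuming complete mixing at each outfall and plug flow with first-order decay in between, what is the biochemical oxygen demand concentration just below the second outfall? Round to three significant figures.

After mixing, C = (11600·2.100 + 1270·176.0) / 12870 = 247900/12870 = 19.26 mg/L; combined flow 12870 L/s.
Travel time t = 38.4·1000 / 0.75 = 51200 s = 14.22 h.
Applying C = C₀e^(−kt): 19.26 × 0.4210 = 8.108 mg/L.
At the second outfall, C = (12870·8.108 + 1960·122.0) / (12870 + 1960) = 23.16 mg/L.

23.2 mg/L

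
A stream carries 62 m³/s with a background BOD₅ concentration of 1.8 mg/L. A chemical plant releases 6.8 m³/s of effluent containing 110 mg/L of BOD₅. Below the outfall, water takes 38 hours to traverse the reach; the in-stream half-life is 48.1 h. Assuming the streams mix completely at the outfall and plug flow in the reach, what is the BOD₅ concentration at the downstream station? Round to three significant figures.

Mixed concentration C = ΣQC/ΣQ = (62.00·1.800 + 6.800·110.0) / 68.80 = 859.6/68.80 = 12.49 mg/L.
Half-life 48.1 h → k = ln 2 / 48.1 = 0.01441 h⁻¹ = 0.3459 d⁻¹.
After decay, C = 12.49 × e^(−kt) = 12.49 × 0.5783 = 7.226 mg/L.

7.23 mg/L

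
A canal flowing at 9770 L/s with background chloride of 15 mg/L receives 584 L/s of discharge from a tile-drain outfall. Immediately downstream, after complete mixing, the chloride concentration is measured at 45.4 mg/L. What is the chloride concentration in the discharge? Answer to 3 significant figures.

554 mg/L

Mass balance: 9770·15.00 + 584.0·Cₑ = 10350·45.40
→ Cₑ = (10350·45.40 − 9770·15.00) / 584.0 = 554.0 mg/L.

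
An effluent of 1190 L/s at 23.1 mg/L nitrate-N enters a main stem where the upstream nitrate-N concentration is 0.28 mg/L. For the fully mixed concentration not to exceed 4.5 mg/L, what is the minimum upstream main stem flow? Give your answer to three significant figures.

Set C_mix = 4.5: (Q·0.2800 + 1190·23.10) / (Q + 1190) = 4.5
→ Q = 1190·(23.10 − 4.5)/(4.5 − 0.2800) = 5245 L/s.

5250 L/s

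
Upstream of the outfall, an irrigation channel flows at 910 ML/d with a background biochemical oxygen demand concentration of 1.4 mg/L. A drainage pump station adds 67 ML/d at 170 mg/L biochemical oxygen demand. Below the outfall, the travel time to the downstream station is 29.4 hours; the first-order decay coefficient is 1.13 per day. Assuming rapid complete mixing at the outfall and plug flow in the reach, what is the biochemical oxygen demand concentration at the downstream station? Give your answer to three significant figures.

3.25 mg/L

Mixed concentration C = ΣQC/ΣQ = (910.0·1.400 + 67.00·170.0) / 977.0 = 12660/977.0 = 12.96 mg/L.
Decay over the reach: 12.96·exp(−kt) = 12.96·0.2505 = 3.247 mg/L.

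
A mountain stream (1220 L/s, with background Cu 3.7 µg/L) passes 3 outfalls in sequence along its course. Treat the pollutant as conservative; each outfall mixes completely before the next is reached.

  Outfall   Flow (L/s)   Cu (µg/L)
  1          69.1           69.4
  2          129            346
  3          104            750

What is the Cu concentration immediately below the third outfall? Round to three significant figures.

Outfall 1: combined Q = 1289 L/s; C = (1220·3.700 + 69.10·69.40)/1289 = 7.222 µg/L.
Outfall 2: combined Q = 1418 L/s; C = (1289·7.222 + 129.0·346.0)/1418 = 38.04 µg/L.
Outfall 3: combined Q = 1522 L/s; C = (1418·38.04 + 104.0·750.0)/1522 = 86.69 µg/L.

86.7 µg/L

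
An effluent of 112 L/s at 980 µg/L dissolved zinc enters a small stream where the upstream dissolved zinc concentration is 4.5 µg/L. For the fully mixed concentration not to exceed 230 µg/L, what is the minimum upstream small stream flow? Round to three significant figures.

373 L/s

Set C_mix = 230: (Q·4.500 + 112.0·980.0) / (Q + 112.0) = 230
→ Q = 112.0·(980.0 − 230)/(230 − 4.500) = 372.5 L/s.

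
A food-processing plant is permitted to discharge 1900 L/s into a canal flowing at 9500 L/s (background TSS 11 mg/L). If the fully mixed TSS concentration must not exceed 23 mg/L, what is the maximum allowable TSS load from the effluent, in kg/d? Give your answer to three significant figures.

13600 kg/d

Mass balance at the limit: 9500·11.00 + 1900·Cₑ = 11400·23 → Cₑ = 83.00 mg/L.
1900 L/s = 1.900 m³/s. Load = 1.900 m³/s × 83.00 g/m³ × 86 400 s/d = 13630 kg/d.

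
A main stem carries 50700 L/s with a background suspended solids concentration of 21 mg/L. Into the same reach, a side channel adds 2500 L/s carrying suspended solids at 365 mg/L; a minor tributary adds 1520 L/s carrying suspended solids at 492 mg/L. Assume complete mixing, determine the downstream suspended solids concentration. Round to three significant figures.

Flow-weighted average: C = (50700·21.00 + 2500·365.0 + 1520·492.0) / 54720 = 2725000/54720 = 49.80 mg/L.

49.8 mg/L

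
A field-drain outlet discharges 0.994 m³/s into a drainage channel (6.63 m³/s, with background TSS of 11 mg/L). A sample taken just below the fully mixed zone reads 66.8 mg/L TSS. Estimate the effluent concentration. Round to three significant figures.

Mass balance: 6.630·11.00 + 0.9940·Cₑ = 7.624·66.80
→ Cₑ = (7.624·66.80 − 6.630·11.00) / 0.9940 = 439.0 mg/L.

439 mg/L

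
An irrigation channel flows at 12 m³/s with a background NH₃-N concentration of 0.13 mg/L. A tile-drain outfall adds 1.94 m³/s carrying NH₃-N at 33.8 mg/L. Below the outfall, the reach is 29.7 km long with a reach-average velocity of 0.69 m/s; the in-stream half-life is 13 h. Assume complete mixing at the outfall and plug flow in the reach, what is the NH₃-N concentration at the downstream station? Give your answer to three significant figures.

Conservation of mass: C = (12.00·0.1300 + 1.940·33.80) / 13.94 = 67.13/13.94 = 4.816 mg/L.
Travel time t = 29.7·1000 / 0.69 = 43040 s = 11.96 h.
Half-life 13 h → k = ln 2 / 13 = 0.05332 h⁻¹ = 1.280 d⁻¹.
After decay, C = 4.816 × e^(−kt) = 4.816 × 0.5286 = 2.546 mg/L.

2.55 mg/L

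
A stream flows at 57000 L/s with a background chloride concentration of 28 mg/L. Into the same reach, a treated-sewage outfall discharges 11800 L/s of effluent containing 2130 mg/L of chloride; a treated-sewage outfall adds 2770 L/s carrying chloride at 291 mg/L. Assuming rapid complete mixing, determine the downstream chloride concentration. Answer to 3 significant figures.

Conservation of mass: C = (57000·28.00 + 11800·2130 + 2770·291.0) / 71570 = 27540000/71570 = 384.7 mg/L.

385 mg/L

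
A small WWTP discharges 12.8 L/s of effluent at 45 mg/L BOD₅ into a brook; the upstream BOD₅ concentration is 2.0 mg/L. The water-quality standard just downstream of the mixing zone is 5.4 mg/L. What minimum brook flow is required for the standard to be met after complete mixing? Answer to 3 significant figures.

149 L/s

Set C_mix = 5.4: (Q·2.000 + 12.80·45.00) / (Q + 12.80) = 5.4
→ Q = 12.80·(45.00 − 5.4)/(5.4 − 2.000) = 149.1 L/s.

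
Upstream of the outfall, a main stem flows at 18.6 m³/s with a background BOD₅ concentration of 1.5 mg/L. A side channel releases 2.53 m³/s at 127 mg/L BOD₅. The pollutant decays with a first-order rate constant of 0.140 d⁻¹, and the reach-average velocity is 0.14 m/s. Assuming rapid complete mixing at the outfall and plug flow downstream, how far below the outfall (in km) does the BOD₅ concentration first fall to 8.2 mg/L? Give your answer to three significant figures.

Flow-weighted average: C = (18.60·1.500 + 2.530·127.0) / 21.13 = 349.2/21.13 = 16.53 mg/L.
Set 16.53·exp(−k·t) = 8.2 → t = ln(16.53/8.2)/k = 432500 s = 120.1 h.
Distance = v·t = 0.14·432500 = 60550 m = 60.55 km.

60.6 km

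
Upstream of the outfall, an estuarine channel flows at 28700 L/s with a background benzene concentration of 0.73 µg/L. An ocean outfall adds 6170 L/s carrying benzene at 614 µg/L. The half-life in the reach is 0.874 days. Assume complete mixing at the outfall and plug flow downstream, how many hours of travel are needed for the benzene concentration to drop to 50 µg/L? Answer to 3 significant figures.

Mixed concentration C = ΣQC/ΣQ = (28700·0.7300 + 6170·614.0) / 34870 = 3809000/34870 = 109.2 µg/L.
Half-life 0.874 d → k = ln 2 / 0.874 = 0.7931 d⁻¹.
109.2·exp(−k·t) = 50 → t = ln(109.2/50)/k = 85150 s = 23.65 h.

23.7 h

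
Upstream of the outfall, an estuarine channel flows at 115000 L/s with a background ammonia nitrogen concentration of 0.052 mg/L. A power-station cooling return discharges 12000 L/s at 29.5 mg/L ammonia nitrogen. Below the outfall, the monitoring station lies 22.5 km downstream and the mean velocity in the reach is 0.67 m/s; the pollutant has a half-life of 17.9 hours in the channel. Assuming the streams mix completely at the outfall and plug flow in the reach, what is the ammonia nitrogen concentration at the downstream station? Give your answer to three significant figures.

1.98 mg/L

Flow-weighted average: C = (115000·0.05200 + 12000·29.50) / 127000 = 360000/127000 = 2.834 mg/L.
Travel time t = 22.5·1000 / 0.67 = 33580 s = 9.328 h.
Half-life 17.9 h → k = ln 2 / 17.9 = 0.03872 h⁻¹ = 0.9294 d⁻¹.
After decay, C = 2.834 × e^(−kt) = 2.834 × 0.6968 = 1.975 mg/L.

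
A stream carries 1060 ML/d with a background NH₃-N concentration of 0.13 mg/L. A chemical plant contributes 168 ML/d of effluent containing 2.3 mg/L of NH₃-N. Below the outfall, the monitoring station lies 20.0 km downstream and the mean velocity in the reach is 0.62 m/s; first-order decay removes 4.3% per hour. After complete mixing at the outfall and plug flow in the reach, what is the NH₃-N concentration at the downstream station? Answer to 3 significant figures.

After mixing, C = (1060·0.1300 + 168.0·2.300) / 1228 = 524.2/1228 = 0.4269 mg/L.
Travel time t = 20.0·1000 / 0.62 = 32260 s = 8.961 h.
4.3%/h lost → k = −ln(1 − 0.043) = 0.04395 h⁻¹.
Decay over the reach: 0.4269·exp(−kt) = 0.4269·0.6745 = 0.2879 mg/L.

0.288 mg/L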